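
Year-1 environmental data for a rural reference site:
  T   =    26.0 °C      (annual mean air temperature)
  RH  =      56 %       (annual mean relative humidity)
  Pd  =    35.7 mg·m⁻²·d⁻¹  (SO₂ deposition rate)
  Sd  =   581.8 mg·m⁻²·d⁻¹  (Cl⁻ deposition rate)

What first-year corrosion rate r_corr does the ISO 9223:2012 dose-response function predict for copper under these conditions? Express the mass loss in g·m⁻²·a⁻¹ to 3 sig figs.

copper: temperature factor f = -0.080·(16.0) = -1.2800
  Pd branch = 0.0053·Pd^0.26·e^(0.059·RH+f) = 0.1016 μm/a
  Sd branch = 0.01025·Sd^0.27·e^(0.036·RH+0.049·T) = 1.535 μm/a
  r_corr = 0.1016 + 1.535 = 1.636 μm/a
Convert to mass loss: 1.636 μm/a × 8.96 g/cm³ = 14.66 g·m⁻²·a⁻¹

r_corr = 14.7 g·m⁻²·a⁻¹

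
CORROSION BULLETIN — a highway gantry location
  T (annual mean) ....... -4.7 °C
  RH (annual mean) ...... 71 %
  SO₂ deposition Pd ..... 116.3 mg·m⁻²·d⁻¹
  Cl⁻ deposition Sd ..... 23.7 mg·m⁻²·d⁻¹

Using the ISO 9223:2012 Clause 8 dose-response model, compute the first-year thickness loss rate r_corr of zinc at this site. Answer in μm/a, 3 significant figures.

zinc: f(T) = +0.038·(T−10) [T≤10 °C] = -0.5586
  sulphur-dioxide contribution → 1.568 μm/a
  chloride contribution → 0.1258 μm/a
  ⇒ r_corr(zinc) = 1.694 μm/a

r_corr = 1.69 μm/a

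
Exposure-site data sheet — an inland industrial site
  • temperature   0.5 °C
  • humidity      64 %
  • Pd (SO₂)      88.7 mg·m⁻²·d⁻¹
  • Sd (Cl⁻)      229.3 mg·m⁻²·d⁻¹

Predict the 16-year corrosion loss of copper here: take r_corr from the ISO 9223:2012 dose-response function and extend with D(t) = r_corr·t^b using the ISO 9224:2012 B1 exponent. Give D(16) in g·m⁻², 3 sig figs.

D(16) = 38.8 g·m⁻²

copper: temperature factor f = +0.126·(-9.5) = -1.1970
  sulphur-dioxide contribution → 0.2243 μm/a
  chloride contribution → 0.4563 μm/a
  ⇒ r_corr(copper) = 0.6806 μm/a
ISO 9224: D(t) = r_corr · t^b with b = 0.667 (copper, B1)
  D(16) = 0.6806 × 16^0.667 = 0.6806 × 6.355 = 4.326 μm
  Mass loss = 4.326 μm × 8.96 g/cm³ = 38.76 g·m⁻²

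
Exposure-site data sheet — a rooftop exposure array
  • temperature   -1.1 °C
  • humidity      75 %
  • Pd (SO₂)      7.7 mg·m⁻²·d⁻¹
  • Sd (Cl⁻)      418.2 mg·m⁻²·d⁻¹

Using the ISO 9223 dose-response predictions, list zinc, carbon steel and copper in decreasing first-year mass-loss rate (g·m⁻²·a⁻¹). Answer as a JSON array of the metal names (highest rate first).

zinc: f(T) = +0.038·(T−10) [T≤10 °C] = -0.4218
  SO₂ term: 0.0129·7.7^0.44·exp(0.046·75-0.4218) = 0.6543
  Sd branch = 0.0175·Sd^0.57·e^(0.008·RH+0.085·T) = 0.9061 μm/a
  r_corr = 0.6543 + 0.9061 = 1.56 μm/a
  mass loss = 1.56 μm/a × 7.14 g/cm³ = 11.14 g·m⁻²·a⁻¹
carbon steel: T≤10 °C ⇒ hinge +0.150·(-1.1−10) = -1.6650
  SO₂ term: 1.77·7.7^0.52·exp(0.02·75-1.6650) = 4.338
  Cl⁻ term: 0.102·418.2^0.62·exp(0.033·75+0.04·-1.1) = 48.94
  sum: 4.338 + 48.94 → r_corr = 53.27 μm/a
  mass loss = 53.27 μm/a × 7.85 g/cm³ = 418.2 g·m⁻²·a⁻¹
copper: T≤10 °C ⇒ hinge +0.126·(-1.1−10) = -1.3986
  Pd branch = 0.0053·Pd^0.26·e^(0.059·RH+f) = 0.1858 μm/a
  Cl⁻ term: 0.01025·418.2^0.27·exp(0.036·75+0.049·-1.1) = 0.7374
  r_corr = 0.1858 + 0.7374 = 0.9232 μm/a
  mass loss = 0.9232 μm/a × 8.96 g/cm³ = 8.272 g·m⁻²·a⁻¹
Ordering by g·m⁻²·a⁻¹: carbon steel (418) > zinc (11.1) > copper (8.27)

["carbon steel", "zinc", "copper"]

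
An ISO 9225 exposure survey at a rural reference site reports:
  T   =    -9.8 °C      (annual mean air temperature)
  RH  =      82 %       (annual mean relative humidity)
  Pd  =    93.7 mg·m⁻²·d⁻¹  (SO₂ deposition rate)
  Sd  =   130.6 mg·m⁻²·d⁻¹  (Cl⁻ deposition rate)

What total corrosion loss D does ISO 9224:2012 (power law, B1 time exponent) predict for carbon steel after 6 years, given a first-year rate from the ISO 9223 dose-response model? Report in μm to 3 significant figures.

carbon steel: f(T) = +0.150·(T−10) [T≤10 °C] = -2.9700
  sulphur-dioxide contribution → 4.962 μm/a
  chloride contribution → 21.16 μm/a
  total first-year rate 26.12 μm/a
ISO 9224: D(t) = r_corr · t^b with b = 0.523 (carbon steel, B1)
  D(6) = 26.12 × 6^0.523 = 26.12 × 2.553 = 66.67 μm

D(6) = 66.7 μm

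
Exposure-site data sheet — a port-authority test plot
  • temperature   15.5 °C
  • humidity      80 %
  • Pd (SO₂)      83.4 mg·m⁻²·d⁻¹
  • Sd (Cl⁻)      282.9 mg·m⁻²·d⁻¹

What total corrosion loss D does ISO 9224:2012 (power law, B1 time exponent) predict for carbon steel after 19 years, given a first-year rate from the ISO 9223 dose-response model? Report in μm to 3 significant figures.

D(19) = 714 μm

carbon steel: T>10 °C ⇒ hinge -0.054·(15.5−10) = -0.2970
  SO₂ term: 1.77·83.4^0.52·exp(0.02·80-0.2970) = 64.99
  Cl⁻ term: 0.102·282.9^0.62·exp(0.033·80+0.04·15.5) = 87.99
  r_corr = 64.99 + 87.99 = 153 μm/a
Power-law: D(19) = r_corr · 19^0.523
  D(19) = 153 × 19^0.523 = 153 × 4.664 = 713.5 μm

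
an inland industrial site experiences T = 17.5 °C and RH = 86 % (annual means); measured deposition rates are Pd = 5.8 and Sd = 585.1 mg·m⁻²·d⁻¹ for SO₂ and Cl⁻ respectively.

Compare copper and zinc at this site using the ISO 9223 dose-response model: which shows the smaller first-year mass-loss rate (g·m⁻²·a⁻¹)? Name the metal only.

copper: f(T) = -0.080·(T−10) [T>10 °C] = -0.6000
  sulphur-dioxide contribution → 0.7342 μm/a
  chloride contribution → 2.984 μm/a
  total first-year rate 3.719 μm/a
  mass loss = 3.719 μm/a × 8.96 g/cm³ = 33.32 g·m⁻²·a⁻¹
zinc: T>10 °C ⇒ hinge -0.071·(17.5−10) = -0.5325
  sulphur-dioxide contribution → 0.8576 μm/a
  chloride contribution → 5.823 μm/a
  ⇒ r_corr(zinc) = 6.681 μm/a
  mass loss = 6.681 μm/a × 7.14 g/cm³ = 47.7 g·m⁻²·a⁻¹
Ordering by g·m⁻²·a⁻¹: zinc (47.7) > copper (33.3)

copper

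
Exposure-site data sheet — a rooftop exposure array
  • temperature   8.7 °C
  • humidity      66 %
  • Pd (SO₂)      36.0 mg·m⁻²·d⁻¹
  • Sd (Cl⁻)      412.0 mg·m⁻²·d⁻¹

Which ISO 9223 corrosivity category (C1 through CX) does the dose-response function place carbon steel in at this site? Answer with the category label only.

carbon steel: T≤10 °C ⇒ hinge +0.150·(8.7−10) = -0.1950
  Pd branch = 1.77·Pd^0.52·e^(0.02·RH+f) = 35.14 μm/a
  Sd branch = 0.102·Sd^0.62·e^(0.033·RH+0.04·T) = 53.32 μm/a
  sum: 35.14 + 53.32 → r_corr = 88.46 μm/a
ISO 9223 Table 2 (carbon steel): 80 < 88.5 ≤ 200 μm/a ⇒ C5

C5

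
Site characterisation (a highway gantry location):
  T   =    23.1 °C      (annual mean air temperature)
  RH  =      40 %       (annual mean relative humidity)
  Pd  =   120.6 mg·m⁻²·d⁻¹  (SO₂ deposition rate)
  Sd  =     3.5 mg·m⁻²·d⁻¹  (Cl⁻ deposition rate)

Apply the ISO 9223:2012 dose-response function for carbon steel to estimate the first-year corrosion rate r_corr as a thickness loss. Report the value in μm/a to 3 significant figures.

r_corr = 25.6 μm/a

carbon steel: T>10 °C ⇒ hinge -0.054·(23.1−10) = -0.7074
  Pd branch = 1.77·Pd^0.52·e^(0.02·RH+f) = 23.47 μm/a
  Cl⁻ term: 0.102·3.5^0.62·exp(0.033·40+0.04·23.1) = 2.092
  r_corr = 23.47 + 2.092 = 25.56 μm/a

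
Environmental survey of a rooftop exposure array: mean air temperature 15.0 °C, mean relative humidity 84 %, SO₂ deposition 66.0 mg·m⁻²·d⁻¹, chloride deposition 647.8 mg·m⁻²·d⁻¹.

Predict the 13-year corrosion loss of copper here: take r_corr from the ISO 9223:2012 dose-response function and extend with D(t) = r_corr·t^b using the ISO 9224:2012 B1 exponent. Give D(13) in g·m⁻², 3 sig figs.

copper: T>10 °C ⇒ hinge -0.080·(15.0−10) = -0.4000
  Pd branch = 0.0053·Pd^0.26·e^(0.059·RH+f) = 1.5 μm/a
  Cl⁻ term: 0.01025·647.8^0.27·exp(0.036·84+0.049·15.0) = 2.525
  sum: 1.5 + 2.525 → r_corr = 4.025 μm/a
ISO 9224: D(t) = r_corr · t^b with b = 0.667 (copper, B1)
  D(13) = 4.025 × 13^0.667 = 4.025 × 5.534 = 22.27 μm
  Mass loss = 22.27 μm × 8.96 g/cm³ = 199.6 g·m⁻²

D(13) = 200 g·m⁻²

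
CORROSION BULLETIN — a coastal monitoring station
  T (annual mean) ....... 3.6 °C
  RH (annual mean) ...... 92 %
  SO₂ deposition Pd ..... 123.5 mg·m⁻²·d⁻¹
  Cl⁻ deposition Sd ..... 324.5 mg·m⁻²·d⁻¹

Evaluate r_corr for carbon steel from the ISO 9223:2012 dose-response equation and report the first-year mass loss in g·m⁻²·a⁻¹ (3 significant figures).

r_corr = 1.10e+03 g·m⁻²·a⁻¹

carbon steel: temperature factor f = +0.150·(-6.4) = -0.9600
  SO₂ term: 1.77·123.5^0.52·exp(0.02·92-0.9600) = 52.22
  Sd branch = 0.102·Sd^0.62·e^(0.033·RH+0.04·T) = 88.43 μm/a
  r_corr = 52.22 + 88.43 = 140.6 μm/a
Convert to mass loss: 140.6 μm/a × 7.85 g/cm³ = 1104 g·m⁻²·a⁻¹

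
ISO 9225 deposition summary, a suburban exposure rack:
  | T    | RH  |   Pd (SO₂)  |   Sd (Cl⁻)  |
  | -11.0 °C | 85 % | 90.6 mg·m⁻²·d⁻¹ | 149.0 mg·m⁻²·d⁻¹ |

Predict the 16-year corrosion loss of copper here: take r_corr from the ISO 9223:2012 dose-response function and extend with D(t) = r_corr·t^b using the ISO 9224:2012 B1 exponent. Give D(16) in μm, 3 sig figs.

copper: f(T) = +0.126·(T−10) [T≤10 °C] = -2.6460
  Pd branch = 0.0053·Pd^0.26·e^(0.059·RH+f) = 0.1828 μm/a
  Cl⁻ term: 0.01025·149.0^0.27·exp(0.036·85+0.049·-11.0) = 0.4924
  sum: 0.1828 + 0.4924 → r_corr = 0.6752 μm/a
Long-term exponent b (ISO 9224 Table 2, B1) = 0.667
  D(16) = 0.6752 × 16^0.667 = 0.6752 × 6.355 = 4.291 μm

D(16) = 4.29 μm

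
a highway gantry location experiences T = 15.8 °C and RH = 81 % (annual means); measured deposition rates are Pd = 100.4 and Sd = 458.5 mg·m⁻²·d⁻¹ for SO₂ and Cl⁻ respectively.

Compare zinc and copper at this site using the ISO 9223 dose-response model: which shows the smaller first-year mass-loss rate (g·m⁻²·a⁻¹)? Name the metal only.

copper

zinc: T>10 °C ⇒ hinge -0.071·(15.8−10) = -0.4118
  sulphur-dioxide contribution → 2.696 μm/a
  chloride contribution → 4.214 μm/a
  ⇒ r_corr(zinc) = 6.91 μm/a
  mass loss = 6.91 μm/a × 7.14 g/cm³ = 49.34 g·m⁻²·a⁻¹
copper: f(T) = -0.080·(T−10) [T>10 °C] = -0.4640
  sulphur-dioxide contribution → 1.314 μm/a
  chloride contribution → 2.147 μm/a
  total first-year rate 3.462 μm/a
  mass loss = 3.462 μm/a × 8.96 g/cm³ = 31.02 g·m⁻²·a⁻¹
Ordering by g·m⁻²·a⁻¹: zinc (49.3) > copper (31)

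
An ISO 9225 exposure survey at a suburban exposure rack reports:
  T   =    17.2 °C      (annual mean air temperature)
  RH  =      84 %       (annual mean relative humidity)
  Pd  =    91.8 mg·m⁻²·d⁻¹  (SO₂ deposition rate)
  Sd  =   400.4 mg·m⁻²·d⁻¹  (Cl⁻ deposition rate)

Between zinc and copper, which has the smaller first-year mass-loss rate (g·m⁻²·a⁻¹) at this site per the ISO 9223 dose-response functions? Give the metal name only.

zinc: f(T) = -0.071·(T−10) [T>10 °C] = -0.5112
  SO₂ term: 0.0129·91.8^0.44·exp(0.046·84-0.5112) = 2.694
  Sd branch = 0.0175·Sd^0.57·e^(0.008·RH+0.085·T) = 4.5 μm/a
  sum: 2.694 + 4.5 → r_corr = 7.194 μm/a
  mass loss = 7.194 μm/a × 7.14 g/cm³ = 51.37 g·m⁻²·a⁻¹
copper: T>10 °C ⇒ hinge -0.080·(17.2−10) = -0.5760
  SO₂ term: 0.0053·91.8^0.26·exp(0.059·84-0.5760) = 1.37
  Sd branch = 0.01025·Sd^0.27·e^(0.036·RH+0.049·T) = 2.47 μm/a
  sum: 1.37 + 2.47 → r_corr = 3.841 μm/a
  mass loss = 3.841 μm/a × 8.96 g/cm³ = 34.41 g·m⁻²·a⁻¹
Ordering by g·m⁻²·a⁻¹: zinc (51.4) > copper (34.4)

copper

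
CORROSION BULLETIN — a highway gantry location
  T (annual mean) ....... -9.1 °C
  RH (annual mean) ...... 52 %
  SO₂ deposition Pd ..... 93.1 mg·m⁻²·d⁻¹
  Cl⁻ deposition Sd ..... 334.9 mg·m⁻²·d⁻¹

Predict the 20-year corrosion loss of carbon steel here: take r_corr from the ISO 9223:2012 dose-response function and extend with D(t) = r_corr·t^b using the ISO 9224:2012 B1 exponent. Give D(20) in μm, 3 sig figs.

carbon steel: temperature factor f = +0.150·(-19.1) = -2.8650
  Pd branch = 1.77·Pd^0.52·e^(0.02·RH+f) = 3.015 μm/a
  Sd branch = 0.102·Sd^0.62·e^(0.033·RH+0.04·T) = 14.49 μm/a
  r_corr = 3.015 + 14.49 = 17.51 μm/a
Long-term exponent b (ISO 9224 Table 2, B1) = 0.523
  D(20) = 17.51 × 20^0.523 = 17.51 × 4.791 = 83.89 μm

D(20) = 83.9 μm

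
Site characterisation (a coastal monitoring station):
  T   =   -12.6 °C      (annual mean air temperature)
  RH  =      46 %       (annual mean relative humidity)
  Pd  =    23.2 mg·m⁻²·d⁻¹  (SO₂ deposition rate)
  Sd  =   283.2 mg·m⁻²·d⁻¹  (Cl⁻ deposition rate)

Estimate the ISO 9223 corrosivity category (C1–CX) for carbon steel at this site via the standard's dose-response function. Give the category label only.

C2

carbon steel: temperature factor f = +0.150·(-22.6) = -3.3900
  Pd branch = 1.77·Pd^0.52·e^(0.02·RH+f) = 0.7679 μm/a
  Cl⁻ term: 0.102·283.2^0.62·exp(0.033·46+0.04·-12.6) = 9.317
  r_corr = 0.7679 + 9.317 = 10.08 μm/a
ISO 9223 Table 2 (carbon steel): 1.3 < 10.1 ≤ 25 μm/a ⇒ C2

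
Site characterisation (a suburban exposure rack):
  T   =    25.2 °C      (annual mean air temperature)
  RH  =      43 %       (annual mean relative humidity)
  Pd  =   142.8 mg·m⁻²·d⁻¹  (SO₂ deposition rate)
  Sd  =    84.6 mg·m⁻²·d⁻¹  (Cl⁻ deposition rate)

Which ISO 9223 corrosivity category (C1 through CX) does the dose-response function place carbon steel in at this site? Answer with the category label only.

carbon steel: f(T) = -0.054·(T−10) [T>10 °C] = -0.8208
  SO₂ term: 1.77·142.8^0.52·exp(0.02·43-0.8208) = 24.29
  Cl⁻ term: 0.102·84.6^0.62·exp(0.033·43+0.04·25.2) = 18.1
  sum: 24.29 + 18.1 → r_corr = 42.39 μm/a
42.4 μm/a falls in (25, 50] for carbon steel → category C3

C3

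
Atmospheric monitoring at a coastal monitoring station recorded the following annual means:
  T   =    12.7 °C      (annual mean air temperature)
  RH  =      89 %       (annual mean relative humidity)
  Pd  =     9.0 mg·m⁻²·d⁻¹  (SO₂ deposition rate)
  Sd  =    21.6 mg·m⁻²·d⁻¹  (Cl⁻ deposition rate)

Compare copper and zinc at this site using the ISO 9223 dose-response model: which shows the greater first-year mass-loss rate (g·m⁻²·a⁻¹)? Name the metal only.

copper

copper: T>10 °C ⇒ hinge -0.080·(12.7−10) = -0.2160
  SO₂ term: 0.0053·9.0^0.26·exp(0.059·89-0.2160) = 1.442
  Cl⁻ term: 0.01025·21.6^0.27·exp(0.036·89+0.049·12.7) = 1.078
  sum: 1.442 + 1.078 → r_corr = 2.521 μm/a
  mass loss = 2.521 μm/a × 8.96 g/cm³ = 22.59 g·m⁻²·a⁻¹
zinc: T>10 °C ⇒ hinge -0.071·(12.7−10) = -0.1917
  Pd branch = 0.0129·Pd^0.44·e^(0.046·RH+f) = 1.68 μm/a
  Sd branch = 0.0175·Sd^0.57·e^(0.008·RH+0.085·T) = 0.6049 μm/a
  r_corr = 1.68 + 0.6049 = 2.285 μm/a
  mass loss = 2.285 μm/a × 7.14 g/cm³ = 16.31 g·m⁻²·a⁻¹
Ordering by g·m⁻²·a⁻¹: copper (22.6) > zinc (16.3)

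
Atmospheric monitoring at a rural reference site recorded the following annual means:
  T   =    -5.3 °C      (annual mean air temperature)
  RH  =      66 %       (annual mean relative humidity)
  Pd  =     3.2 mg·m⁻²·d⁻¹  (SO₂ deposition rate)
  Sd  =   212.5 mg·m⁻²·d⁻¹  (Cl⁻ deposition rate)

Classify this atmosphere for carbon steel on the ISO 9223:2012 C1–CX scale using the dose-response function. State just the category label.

carbon steel: T≤10 °C ⇒ hinge +0.150·(-5.3−10) = -2.2950
  sulphur-dioxide contribution → 1.222 μm/a
  chloride contribution → 20.2 μm/a
  total first-year rate 21.42 μm/a
21.4 μm/a falls in (1.3, 25] for carbon steel → category C2

C2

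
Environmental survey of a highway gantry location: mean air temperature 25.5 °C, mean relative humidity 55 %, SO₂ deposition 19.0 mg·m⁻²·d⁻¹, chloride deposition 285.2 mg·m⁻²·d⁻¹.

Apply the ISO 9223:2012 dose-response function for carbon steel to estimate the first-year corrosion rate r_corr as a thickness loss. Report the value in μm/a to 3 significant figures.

carbon steel: temperature factor f = -0.054·(15.5) = -0.8370
  Pd branch = 1.77·Pd^0.52·e^(0.02·RH+f) = 10.64 μm/a
  Sd branch = 0.102·Sd^0.62·e^(0.033·RH+0.04·T) = 57.81 μm/a
  r_corr = 10.64 + 57.81 = 68.46 μm/a

r_corr = 68.5 μm/a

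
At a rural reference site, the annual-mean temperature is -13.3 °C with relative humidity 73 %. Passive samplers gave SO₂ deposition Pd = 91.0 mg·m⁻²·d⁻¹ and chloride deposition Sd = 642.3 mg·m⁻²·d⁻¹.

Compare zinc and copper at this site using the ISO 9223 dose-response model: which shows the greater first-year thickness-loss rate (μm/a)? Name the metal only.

zinc: f(T) = +0.038·(T−10) [T≤10 °C] = -0.8854
  SO₂ term: 0.0129·91.0^0.44·exp(0.046·73-0.8854) = 1.113
  Sd branch = 0.0175·Sd^0.57·e^(0.008·RH+0.085·T) = 0.4037 μm/a
  r_corr = 1.113 + 0.4037 = 1.517 μm/a
copper: T≤10 °C ⇒ hinge +0.126·(-13.3−10) = -2.9358
  SO₂ term: 0.0053·91.0^0.26·exp(0.059·73-2.9358) = 0.06747
  Sd branch = 0.01025·Sd^0.27·e^(0.036·RH+0.049·T) = 0.4237 μm/a
  sum: 0.06747 + 0.4237 → r_corr = 0.4912 μm/a
Ordering by μm/a: zinc (1.52) > copper (0.491)

zinc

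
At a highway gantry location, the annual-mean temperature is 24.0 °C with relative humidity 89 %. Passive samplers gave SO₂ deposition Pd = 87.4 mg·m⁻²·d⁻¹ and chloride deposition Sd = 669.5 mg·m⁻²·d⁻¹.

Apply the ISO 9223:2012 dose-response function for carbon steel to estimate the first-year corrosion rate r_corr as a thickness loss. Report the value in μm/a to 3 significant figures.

r_corr = 334 μm/a

carbon steel: temperature factor f = -0.054·(14.0) = -0.7560
  Pd branch = 1.77·Pd^0.52·e^(0.02·RH+f) = 50.38 μm/a
  Sd branch = 0.102·Sd^0.62·e^(0.033·RH+0.04·T) = 283.8 μm/a
  r_corr = 50.38 + 283.8 = 334.2 μm/a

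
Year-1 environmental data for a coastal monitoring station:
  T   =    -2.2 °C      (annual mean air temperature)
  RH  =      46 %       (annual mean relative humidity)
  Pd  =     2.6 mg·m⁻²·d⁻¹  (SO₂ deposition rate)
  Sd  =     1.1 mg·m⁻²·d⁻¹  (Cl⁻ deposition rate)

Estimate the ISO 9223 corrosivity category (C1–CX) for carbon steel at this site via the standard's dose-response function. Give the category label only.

C2

carbon steel: temperature factor f = +0.150·(-12.2) = -1.8300
  Pd branch = 1.77·Pd^0.52·e^(0.02·RH+f) = 1.171 μm/a
  Sd branch = 0.102·Sd^0.62·e^(0.033·RH+0.04·T) = 0.4522 μm/a
  r_corr = 1.171 + 0.4522 = 1.623 μm/a
Category bounds: 1.3…25 μm/a bracket r_corr ⇒ C2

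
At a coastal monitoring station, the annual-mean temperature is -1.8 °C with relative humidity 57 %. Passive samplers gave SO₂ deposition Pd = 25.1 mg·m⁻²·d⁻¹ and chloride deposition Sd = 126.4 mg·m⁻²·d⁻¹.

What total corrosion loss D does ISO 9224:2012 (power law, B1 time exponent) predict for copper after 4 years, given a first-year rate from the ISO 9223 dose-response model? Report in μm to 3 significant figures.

copper: temperature factor f = +0.126·(-11.8) = -1.4868
  sulphur-dioxide contribution → 0.07999 μm/a
  chloride contribution → 0.2698 μm/a
  ⇒ r_corr(copper) = 0.3498 μm/a
ISO 9224: D(t) = r_corr · t^b with b = 0.667 (copper, B1)
  D(4) = 0.3498 × 4^0.667 = 0.3498 × 2.521 = 0.8818 μm

D(4) = 0.882 μm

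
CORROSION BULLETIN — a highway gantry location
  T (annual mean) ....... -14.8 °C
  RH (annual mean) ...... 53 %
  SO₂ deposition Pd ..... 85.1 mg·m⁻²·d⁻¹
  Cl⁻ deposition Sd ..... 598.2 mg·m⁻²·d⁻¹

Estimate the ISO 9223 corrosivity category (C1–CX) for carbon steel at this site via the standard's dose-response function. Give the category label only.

carbon steel: temperature factor f = +0.150·(-24.8) = -3.7200
  SO₂ term: 1.77·85.1^0.52·exp(0.02·53-3.7200) = 1.248
  Sd branch = 0.102·Sd^0.62·e^(0.033·RH+0.04·T) = 17.09 μm/a
  r_corr = 1.248 + 17.09 = 18.34 μm/a
Category bounds: 1.3…25 μm/a bracket r_corr ⇒ C2

C2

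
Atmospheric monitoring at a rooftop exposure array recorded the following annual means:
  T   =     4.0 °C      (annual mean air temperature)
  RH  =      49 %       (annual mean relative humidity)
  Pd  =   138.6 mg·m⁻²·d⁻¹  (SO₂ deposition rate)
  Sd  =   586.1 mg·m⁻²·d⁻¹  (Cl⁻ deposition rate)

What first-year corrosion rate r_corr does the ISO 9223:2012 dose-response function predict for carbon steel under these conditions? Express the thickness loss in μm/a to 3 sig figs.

carbon steel: temperature factor f = +0.150·(-6.0) = -0.9000
  Pd branch = 1.77·Pd^0.52·e^(0.02·RH+f) = 24.91 μm/a
  Sd branch = 0.102·Sd^0.62·e^(0.033·RH+0.04·T) = 31.37 μm/a
  r_corr = 24.91 + 31.37 = 56.28 μm/a

r_corr = 56.3 μm/a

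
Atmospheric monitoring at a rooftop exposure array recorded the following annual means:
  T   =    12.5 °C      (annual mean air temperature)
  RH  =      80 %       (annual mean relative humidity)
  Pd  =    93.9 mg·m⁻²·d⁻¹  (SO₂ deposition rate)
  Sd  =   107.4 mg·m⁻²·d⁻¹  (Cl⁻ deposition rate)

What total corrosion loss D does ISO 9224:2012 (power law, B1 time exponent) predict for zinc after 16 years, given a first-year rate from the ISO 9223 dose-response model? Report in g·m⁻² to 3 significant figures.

zinc: temperature factor f = -0.071·(2.5) = -0.1775
  sulphur-dioxide contribution → 3.16 μm/a
  chloride contribution → 1.381 μm/a
  ⇒ r_corr(zinc) = 4.541 μm/a
Long-term exponent b (ISO 9224 Table 2, B1) = 0.813
  D(16) = 4.541 × 16^0.813 = 4.541 × 9.527 = 43.26 μm
  Mass loss = 43.26 μm × 7.14 g/cm³ = 308.9 g·m⁻²

D(16) = 309 g·m⁻²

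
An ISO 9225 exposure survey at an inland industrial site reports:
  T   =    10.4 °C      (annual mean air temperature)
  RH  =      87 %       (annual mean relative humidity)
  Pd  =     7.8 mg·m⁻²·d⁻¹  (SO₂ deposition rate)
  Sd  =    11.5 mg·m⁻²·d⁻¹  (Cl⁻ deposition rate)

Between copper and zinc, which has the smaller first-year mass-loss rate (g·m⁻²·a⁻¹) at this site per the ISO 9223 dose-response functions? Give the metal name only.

zinc

copper: T>10 °C ⇒ hinge -0.080·(10.4−10) = -0.0320
  SO₂ term: 0.0053·7.8^0.26·exp(0.059·87-0.0320) = 1.484
  Sd branch = 0.01025·Sd^0.27·e^(0.036·RH+0.049·T) = 0.7562 μm/a
  sum: 1.484 + 0.7562 → r_corr = 2.241 μm/a
  mass loss = 2.241 μm/a × 8.96 g/cm³ = 20.08 g·m⁻²·a⁻¹
zinc: temperature factor f = -0.071·(0.4) = -0.0284
  Pd branch = 0.0129·Pd^0.44·e^(0.046·RH+f) = 1.694 μm/a
  Cl⁻ term: 0.0175·11.5^0.57·exp(0.008·87+0.085·10.4) = 0.3418
  sum: 1.694 + 0.3418 → r_corr = 2.035 μm/a
  mass loss = 2.035 μm/a × 7.14 g/cm³ = 14.53 g·m⁻²·a⁻¹
Ordering by g·m⁻²·a⁻¹: copper (20.1) > zinc (14.5)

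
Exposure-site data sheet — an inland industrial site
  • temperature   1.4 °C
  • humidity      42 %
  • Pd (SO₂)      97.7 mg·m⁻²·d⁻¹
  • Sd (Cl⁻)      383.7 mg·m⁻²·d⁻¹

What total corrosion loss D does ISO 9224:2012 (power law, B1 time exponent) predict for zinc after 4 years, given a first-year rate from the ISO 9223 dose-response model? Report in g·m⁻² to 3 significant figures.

D(4) = 28.7 g·m⁻²

zinc: T≤10 °C ⇒ hinge +0.038·(1.4−10) = -0.3268
  SO₂ term: 0.0129·97.7^0.44·exp(0.046·42-0.3268) = 0.4823
  Cl⁻ term: 0.0175·383.7^0.57·exp(0.008·42+0.085·1.4) = 0.8194
  sum: 0.4823 + 0.8194 → r_corr = 1.302 μm/a
Long-term exponent b (ISO 9224 Table 2, B1) = 0.813
  D(4) = 1.302 × 4^0.813 = 1.302 × 3.087 = 4.018 μm
  Mass loss = 4.018 μm × 7.14 g/cm³ = 28.69 g·m⁻²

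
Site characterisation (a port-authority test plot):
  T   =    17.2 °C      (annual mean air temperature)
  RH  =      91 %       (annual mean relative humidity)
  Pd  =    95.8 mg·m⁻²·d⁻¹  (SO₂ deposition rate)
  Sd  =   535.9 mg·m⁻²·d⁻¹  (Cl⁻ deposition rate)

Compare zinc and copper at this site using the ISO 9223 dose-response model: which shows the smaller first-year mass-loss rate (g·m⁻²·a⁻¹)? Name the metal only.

zinc: f(T) = -0.071·(T−10) [T>10 °C] = -0.5112
  sulphur-dioxide contribution → 3.787 μm/a
  chloride contribution → 5.62 μm/a
  ⇒ r_corr(zinc) = 9.407 μm/a
  mass loss = 9.407 μm/a × 7.14 g/cm³ = 67.17 g·m⁻²·a⁻¹
copper: temperature factor f = -0.080·(7.2) = -0.5760
  sulphur-dioxide contribution → 2.094 μm/a
  chloride contribution → 3.438 μm/a
  ⇒ r_corr(copper) = 5.532 μm/a
  mass loss = 5.532 μm/a × 8.96 g/cm³ = 49.57 g·m⁻²·a⁻¹
Ordering by g·m⁻²·a⁻¹: zinc (67.2) > copper (49.6)

copper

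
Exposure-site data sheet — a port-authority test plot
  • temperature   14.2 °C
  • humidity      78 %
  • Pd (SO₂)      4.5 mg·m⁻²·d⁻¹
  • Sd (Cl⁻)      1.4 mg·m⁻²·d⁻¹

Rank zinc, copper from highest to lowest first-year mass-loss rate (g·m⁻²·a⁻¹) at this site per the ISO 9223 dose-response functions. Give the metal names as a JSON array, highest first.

zinc: temperature factor f = -0.071·(4.2) = -0.2982
  SO₂ term: 0.0129·4.5^0.44·exp(0.046·78-0.2982) = 0.671
  Cl⁻ term: 0.0175·1.4^0.57·exp(0.008·78+0.085·14.2) = 0.1323
  sum: 0.671 + 0.1323 → r_corr = 0.8033 μm/a
  mass loss = 0.8033 μm/a × 7.14 g/cm³ = 5.736 g·m⁻²·a⁻¹
copper: f(T) = -0.080·(T−10) [T>10 °C] = -0.3360
  SO₂ term: 0.0053·4.5^0.26·exp(0.059·78-0.3360) = 0.5582
  Sd branch = 0.01025·Sd^0.27·e^(0.036·RH+0.049·T) = 0.3731 μm/a
  r_corr = 0.5582 + 0.3731 = 0.9314 μm/a
  mass loss = 0.9314 μm/a × 8.96 g/cm³ = 8.345 g·m⁻²·a⁻¹
Ordering by g·m⁻²·a⁻¹: copper (8.34) > zinc (5.74)

["copper", "zinc"]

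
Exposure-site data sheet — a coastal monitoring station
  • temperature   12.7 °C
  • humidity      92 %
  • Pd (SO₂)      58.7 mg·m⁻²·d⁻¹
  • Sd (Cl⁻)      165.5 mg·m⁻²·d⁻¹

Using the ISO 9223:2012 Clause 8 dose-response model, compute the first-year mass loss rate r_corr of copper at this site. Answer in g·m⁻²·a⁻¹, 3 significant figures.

r_corr = 43.8 g·m⁻²·a⁻¹

copper: T>10 °C ⇒ hinge -0.080·(12.7−10) = -0.2160
  SO₂ term: 0.0053·58.7^0.26·exp(0.059·92-0.2160) = 2.803
  Cl⁻ term: 0.01025·165.5^0.27·exp(0.036·92+0.049·12.7) = 2.082
  r_corr = 2.803 + 2.082 = 4.885 μm/a
Convert to mass loss: 4.885 μm/a × 8.96 g/cm³ = 43.77 g·m⁻²·a⁻¹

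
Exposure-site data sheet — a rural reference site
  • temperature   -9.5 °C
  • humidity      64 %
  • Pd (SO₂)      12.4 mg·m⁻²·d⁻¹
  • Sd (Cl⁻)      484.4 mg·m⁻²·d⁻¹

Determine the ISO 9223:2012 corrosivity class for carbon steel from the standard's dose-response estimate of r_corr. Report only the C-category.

carbon steel: temperature factor f = +0.150·(-19.5) = -2.9250
  sulphur-dioxide contribution → 1.265 μm/a
  chloride contribution → 26.65 μm/a
  ⇒ r_corr(carbon steel) = 27.91 μm/a
Category bounds: 25…50 μm/a bracket r_corr ⇒ C3

C3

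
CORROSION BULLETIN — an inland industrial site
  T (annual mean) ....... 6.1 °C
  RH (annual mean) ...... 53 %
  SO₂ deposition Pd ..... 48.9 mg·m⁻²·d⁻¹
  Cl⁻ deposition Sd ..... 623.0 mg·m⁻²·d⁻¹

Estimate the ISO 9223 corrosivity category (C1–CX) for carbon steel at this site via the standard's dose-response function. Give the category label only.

carbon steel: f(T) = +0.150·(T−10) [T≤10 °C] = -0.5850
  sulphur-dioxide contribution → 21.51 μm/a
  chloride contribution → 40.43 μm/a
  total first-year rate 61.95 μm/a
ISO 9223 Table 2 (carbon steel): 50 < 61.9 ≤ 80 μm/a ⇒ C4

C4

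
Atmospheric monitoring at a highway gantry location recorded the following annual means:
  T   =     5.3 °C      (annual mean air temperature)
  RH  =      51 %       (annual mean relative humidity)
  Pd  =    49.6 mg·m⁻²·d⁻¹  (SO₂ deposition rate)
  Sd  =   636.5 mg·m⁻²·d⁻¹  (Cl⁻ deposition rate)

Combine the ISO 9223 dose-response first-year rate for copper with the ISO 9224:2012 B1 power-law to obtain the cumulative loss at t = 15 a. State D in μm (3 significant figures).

copper: temperature factor f = +0.126·(-4.7) = -0.5922
  sulphur-dioxide contribution → 0.1639 μm/a
  chloride contribution → 0.4763 μm/a
  total first-year rate 0.6403 μm/a
ISO 9224: D(t) = r_corr · t^b with b = 0.667 (copper, B1)
  D(15) = 0.6403 × 15^0.667 = 0.6403 × 6.088 = 3.898 μm

D(15) = 3.90 μm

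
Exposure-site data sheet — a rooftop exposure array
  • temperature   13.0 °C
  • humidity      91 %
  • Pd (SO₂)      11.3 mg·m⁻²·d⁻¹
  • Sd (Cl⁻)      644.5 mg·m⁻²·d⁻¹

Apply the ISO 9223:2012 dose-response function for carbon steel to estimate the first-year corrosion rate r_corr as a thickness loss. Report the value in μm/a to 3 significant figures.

r_corr = 223 μm/a

carbon steel: temperature factor f = -0.054·(3.0) = -0.1620
  Pd branch = 1.77·Pd^0.52·e^(0.02·RH+f) = 32.78 μm/a
  Sd branch = 0.102·Sd^0.62·e^(0.033·RH+0.04·T) = 190.7 μm/a
  r_corr = 32.78 + 190.7 = 223.5 μm/a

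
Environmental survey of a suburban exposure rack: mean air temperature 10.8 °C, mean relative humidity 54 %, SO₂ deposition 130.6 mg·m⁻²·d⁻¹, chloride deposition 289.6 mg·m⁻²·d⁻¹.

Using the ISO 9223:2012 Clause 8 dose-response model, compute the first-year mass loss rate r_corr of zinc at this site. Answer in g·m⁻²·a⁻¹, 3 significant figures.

r_corr = 21.1 g·m⁻²·a⁻¹

zinc: T>10 °C ⇒ hinge -0.071·(10.8−10) = -0.0568
  sulphur-dioxide contribution → 1.247 μm/a
  chloride contribution → 1.708 μm/a
  total first-year rate 2.955 μm/a
Convert to mass loss: 2.955 μm/a × 7.14 g/cm³ = 21.1 g·m⁻²·a⁻¹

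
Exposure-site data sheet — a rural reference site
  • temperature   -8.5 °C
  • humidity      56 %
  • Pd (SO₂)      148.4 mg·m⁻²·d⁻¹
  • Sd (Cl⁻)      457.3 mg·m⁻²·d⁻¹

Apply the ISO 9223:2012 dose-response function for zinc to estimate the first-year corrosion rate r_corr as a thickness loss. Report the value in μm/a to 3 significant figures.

r_corr = 1.19 μm/a

zinc: f(T) = +0.038·(T−10) [T≤10 °C] = -0.7030
  SO₂ term: 0.0129·148.4^0.44·exp(0.046·56-0.7030) = 0.7576
  Cl⁻ term: 0.0175·457.3^0.57·exp(0.008·56+0.085·-8.5) = 0.4367
  sum: 0.7576 + 0.4367 → r_corr = 1.194 μm/a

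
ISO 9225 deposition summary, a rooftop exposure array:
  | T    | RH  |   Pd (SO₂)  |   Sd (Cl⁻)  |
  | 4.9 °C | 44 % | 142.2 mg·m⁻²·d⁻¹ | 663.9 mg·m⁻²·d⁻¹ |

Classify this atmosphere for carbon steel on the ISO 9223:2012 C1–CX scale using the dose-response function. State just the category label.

C4

carbon steel: f(T) = +0.150·(T−10) [T≤10 °C] = -0.7650
  SO₂ term: 1.77·142.2^0.52·exp(0.02·44-0.7650) = 26.15
  Sd branch = 0.102·Sd^0.62·e^(0.033·RH+0.04·T) = 29.79 μm/a
  sum: 26.15 + 29.79 → r_corr = 55.93 μm/a
Category bounds: 50…80 μm/a bracket r_corr ⇒ C4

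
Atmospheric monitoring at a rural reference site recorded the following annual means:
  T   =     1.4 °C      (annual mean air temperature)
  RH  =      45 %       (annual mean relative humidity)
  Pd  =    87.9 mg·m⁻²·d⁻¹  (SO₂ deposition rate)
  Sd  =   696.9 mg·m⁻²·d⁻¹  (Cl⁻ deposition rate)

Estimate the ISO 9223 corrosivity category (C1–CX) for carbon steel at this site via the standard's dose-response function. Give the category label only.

C3

carbon steel: T≤10 °C ⇒ hinge +0.150·(1.4−10) = -1.2900
  SO₂ term: 1.77·87.9^0.52·exp(0.02·45-1.2900) = 12.29
  Sd branch = 0.102·Sd^0.62·e^(0.033·RH+0.04·T) = 27.58 μm/a
  sum: 12.29 + 27.58 → r_corr = 39.87 μm/a
39.9 μm/a falls in (25, 50] for carbon steel → category C3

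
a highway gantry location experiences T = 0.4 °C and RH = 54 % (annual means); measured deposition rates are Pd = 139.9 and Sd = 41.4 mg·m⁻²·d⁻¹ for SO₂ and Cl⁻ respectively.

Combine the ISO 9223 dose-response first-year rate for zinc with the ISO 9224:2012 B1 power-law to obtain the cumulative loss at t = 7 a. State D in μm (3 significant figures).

zinc: T≤10 °C ⇒ hinge +0.038·(0.4−10) = -0.3648
  SO₂ term: 0.0129·139.9^0.44·exp(0.046·54-0.3648) = 0.9443
  Cl⁻ term: 0.0175·41.4^0.57·exp(0.008·54+0.085·0.4) = 0.2329
  sum: 0.9443 + 0.2329 → r_corr = 1.177 μm/a
Power-law: D(7) = r_corr · 7^0.813
  D(7) = 1.177 × 7^0.813 = 1.177 × 4.865 = 5.727 μm

D(7) = 5.73 μm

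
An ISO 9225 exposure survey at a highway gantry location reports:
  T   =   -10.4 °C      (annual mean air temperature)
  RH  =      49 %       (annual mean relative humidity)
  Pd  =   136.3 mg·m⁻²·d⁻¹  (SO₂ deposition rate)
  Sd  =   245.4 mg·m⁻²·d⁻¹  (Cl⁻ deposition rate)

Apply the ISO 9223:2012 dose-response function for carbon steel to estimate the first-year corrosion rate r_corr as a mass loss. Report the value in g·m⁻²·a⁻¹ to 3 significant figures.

r_corr = 103 g·m⁻²·a⁻¹

carbon steel: temperature factor f = +0.150·(-20.4) = -3.0600
  sulphur-dioxide contribution → 2.848 μm/a
  chloride contribution → 10.28 μm/a
  ⇒ r_corr(carbon steel) = 13.13 μm/a
Convert to mass loss: 13.13 μm/a × 7.85 g/cm³ = 103 g·m⁻²·a⁻¹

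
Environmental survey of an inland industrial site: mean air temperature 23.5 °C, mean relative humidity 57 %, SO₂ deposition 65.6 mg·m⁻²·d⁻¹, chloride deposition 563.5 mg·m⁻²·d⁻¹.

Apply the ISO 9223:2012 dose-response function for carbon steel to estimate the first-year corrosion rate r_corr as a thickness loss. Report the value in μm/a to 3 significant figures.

carbon steel: temperature factor f = -0.054·(13.5) = -0.7290
  sulphur-dioxide contribution → 23.51 μm/a
  chloride contribution → 86.96 μm/a
  total first-year rate 110.5 μm/a

r_corr = 110 μm/a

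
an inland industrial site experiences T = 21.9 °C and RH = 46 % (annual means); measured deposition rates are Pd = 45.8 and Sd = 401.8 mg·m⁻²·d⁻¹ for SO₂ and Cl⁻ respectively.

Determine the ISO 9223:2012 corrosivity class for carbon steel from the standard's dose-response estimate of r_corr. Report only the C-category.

C4

carbon steel: f(T) = -0.054·(T−10) [T>10 °C] = -0.6426
  SO₂ term: 1.77·45.8^0.52·exp(0.02·46-0.6426) = 17.06
  Cl⁻ term: 0.102·401.8^0.62·exp(0.033·46+0.04·21.9) = 46
  r_corr = 17.06 + 46 = 63.07 μm/a
ISO 9223 Table 2 (carbon steel): 50 < 63.1 ≤ 80 μm/a ⇒ C4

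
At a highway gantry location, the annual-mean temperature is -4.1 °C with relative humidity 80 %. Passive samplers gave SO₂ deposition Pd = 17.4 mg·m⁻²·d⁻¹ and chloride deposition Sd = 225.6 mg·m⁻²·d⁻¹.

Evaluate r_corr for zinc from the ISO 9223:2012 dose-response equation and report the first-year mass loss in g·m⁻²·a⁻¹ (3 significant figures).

zinc: temperature factor f = +0.038·(-14.1) = -0.5358
  Pd branch = 0.0129·Pd^0.44·e^(0.046·RH+f) = 1.052 μm/a
  Sd branch = 0.0175·Sd^0.57·e^(0.008·RH+0.085·T) = 0.5141 μm/a
  sum: 1.052 + 0.5141 → r_corr = 1.566 μm/a
Convert to mass loss: 1.566 μm/a × 7.14 g/cm³ = 11.18 g·m⁻²·a⁻¹

r_corr = 11.2 g·m⁻²·a⁻¹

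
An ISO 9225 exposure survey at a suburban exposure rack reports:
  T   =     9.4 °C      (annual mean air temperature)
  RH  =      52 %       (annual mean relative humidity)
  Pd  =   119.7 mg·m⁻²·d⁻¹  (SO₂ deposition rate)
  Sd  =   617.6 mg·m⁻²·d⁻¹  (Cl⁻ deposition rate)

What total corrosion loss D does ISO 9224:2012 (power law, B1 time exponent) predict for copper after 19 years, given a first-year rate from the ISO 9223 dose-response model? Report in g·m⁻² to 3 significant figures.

copper: f(T) = +0.126·(T−10) [T≤10 °C] = -0.0756
  sulphur-dioxide contribution → 0.3666 μm/a
  chloride contribution → 0.5988 μm/a
  ⇒ r_corr(copper) = 0.9653 μm/a
Power-law: D(19) = r_corr · 19^0.667
  D(19) = 0.9653 × 19^0.667 = 0.9653 × 7.127 = 6.88 μm
  Mass loss = 6.88 μm × 8.96 g/cm³ = 61.65 g·m⁻²

D(19) = 61.6 g·m⁻²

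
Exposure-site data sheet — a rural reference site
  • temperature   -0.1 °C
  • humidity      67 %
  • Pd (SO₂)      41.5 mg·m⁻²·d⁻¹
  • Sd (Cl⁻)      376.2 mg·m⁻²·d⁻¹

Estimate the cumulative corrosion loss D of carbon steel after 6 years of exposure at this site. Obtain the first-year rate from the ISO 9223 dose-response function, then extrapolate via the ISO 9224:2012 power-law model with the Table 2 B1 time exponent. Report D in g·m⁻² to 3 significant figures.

carbon steel: temperature factor f = +0.150·(-10.1) = -1.5150
  sulphur-dioxide contribution → 10.31 μm/a
  chloride contribution → 36.63 μm/a
  ⇒ r_corr(carbon steel) = 46.94 μm/a
Long-term exponent b (ISO 9224 Table 2, B1) = 0.523
  D(6) = 46.94 × 6^0.523 = 46.94 × 2.553 = 119.8 μm
  Mass loss = 119.8 μm × 7.85 g/cm³ = 940.6 g·m⁻²

D(6) = 941 g·m⁻²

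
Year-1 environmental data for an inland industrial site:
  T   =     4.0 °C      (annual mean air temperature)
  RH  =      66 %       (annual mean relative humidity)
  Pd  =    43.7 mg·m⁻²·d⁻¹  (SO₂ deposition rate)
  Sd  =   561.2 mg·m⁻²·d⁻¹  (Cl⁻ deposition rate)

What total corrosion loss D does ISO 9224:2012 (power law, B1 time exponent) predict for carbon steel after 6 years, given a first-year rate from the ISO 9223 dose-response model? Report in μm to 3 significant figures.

carbon steel: T≤10 °C ⇒ hinge +0.150·(4.0−10) = -0.9000
  Pd branch = 1.77·Pd^0.52·e^(0.02·RH+f) = 19.21 μm/a
  Sd branch = 0.102·Sd^0.62·e^(0.033·RH+0.04·T) = 53.51 μm/a
  r_corr = 19.21 + 53.51 = 72.72 μm/a
Long-term exponent b (ISO 9224 Table 2, B1) = 0.523
  D(6) = 72.72 × 6^0.523 = 72.72 × 2.553 = 185.6 μm

D(6) = 186 μm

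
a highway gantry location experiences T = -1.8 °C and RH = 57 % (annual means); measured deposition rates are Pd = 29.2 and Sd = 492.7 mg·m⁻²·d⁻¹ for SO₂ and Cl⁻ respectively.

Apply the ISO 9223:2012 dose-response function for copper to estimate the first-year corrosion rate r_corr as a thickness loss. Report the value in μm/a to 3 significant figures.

copper: T≤10 °C ⇒ hinge +0.126·(-1.8−10) = -1.4868
  sulphur-dioxide contribution → 0.0832 μm/a
  chloride contribution → 0.3896 μm/a
  total first-year rate 0.4728 μm/a

r_corr = 0.473 μm/a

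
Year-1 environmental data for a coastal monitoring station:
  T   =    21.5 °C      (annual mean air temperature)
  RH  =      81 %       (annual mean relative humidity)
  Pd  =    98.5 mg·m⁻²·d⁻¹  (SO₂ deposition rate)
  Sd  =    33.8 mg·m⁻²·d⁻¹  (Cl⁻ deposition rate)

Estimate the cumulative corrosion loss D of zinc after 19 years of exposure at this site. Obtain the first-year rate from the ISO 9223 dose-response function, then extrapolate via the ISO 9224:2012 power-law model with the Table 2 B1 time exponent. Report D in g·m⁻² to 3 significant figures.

zinc: T>10 °C ⇒ hinge -0.071·(21.5−10) = -0.8165
  SO₂ term: 0.0129·98.5^0.44·exp(0.046·81-0.8165) = 1.784
  Sd branch = 0.0175·Sd^0.57·e^(0.008·RH+0.085·T) = 1.547 μm/a
  sum: 1.784 + 1.547 → r_corr = 3.331 μm/a
ISO 9224: D(t) = r_corr · t^b with b = 0.813 (zinc, B1)
  D(19) = 3.331 × 19^0.813 = 3.331 × 10.96 = 36.49 μm
  Mass loss = 36.49 μm × 7.14 g/cm³ = 260.6 g·m⁻²

D(19) = 261 g·m⁻²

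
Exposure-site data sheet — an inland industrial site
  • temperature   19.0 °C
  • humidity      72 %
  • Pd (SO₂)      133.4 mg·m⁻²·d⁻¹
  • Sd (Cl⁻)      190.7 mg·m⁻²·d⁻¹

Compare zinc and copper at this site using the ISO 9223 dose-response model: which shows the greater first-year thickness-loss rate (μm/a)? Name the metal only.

zinc

zinc: temperature factor f = -0.071·(9.0) = -0.6390
  sulphur-dioxide contribution → 1.609 μm/a
  chloride contribution → 3.122 μm/a
  total first-year rate 4.73 μm/a
copper: f(T) = -0.080·(T−10) [T>10 °C] = -0.7200
  sulphur-dioxide contribution → 0.6442 μm/a
  chloride contribution → 1.434 μm/a
  ⇒ r_corr(copper) = 2.078 μm/a
Ordering by μm/a: zinc (4.73) > copper (2.08)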